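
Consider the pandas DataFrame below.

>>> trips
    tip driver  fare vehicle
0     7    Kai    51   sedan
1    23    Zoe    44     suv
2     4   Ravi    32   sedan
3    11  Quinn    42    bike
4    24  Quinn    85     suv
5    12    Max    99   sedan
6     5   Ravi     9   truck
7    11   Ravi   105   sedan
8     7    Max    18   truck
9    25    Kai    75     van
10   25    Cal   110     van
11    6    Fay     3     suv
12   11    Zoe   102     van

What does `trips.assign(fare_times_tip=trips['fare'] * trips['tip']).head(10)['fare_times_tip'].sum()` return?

add column fare_times_tip = trips['fare'] * trips['tip']:
    tip driver  fare vehicle  fare_times_tip
0     7    Kai    51   sedan             357
1    23    Zoe    44     suv            1012
2     4   Ravi    32   sedan             128
3    11  Quinn    42    bike             462
4    24  Quinn    85     suv            2040
5    12    Max    99   sedan            1188
6     5   Ravi     9   truck              45
7    11   Ravi   105   sedan            1155
8     7    Max    18   truck             126
9    25    Kai    75     van            1875
10   25    Cal   110     van            2750
11    6    Fay     3     suv              18
12   11    Zoe   102     van            1122
take first 10 rows:
   tip driver  fare vehicle  fare_times_tip
0    7    Kai    51   sedan             357
1   23    Zoe    44     suv            1012
2    4   Ravi    32   sedan             128
3   11  Quinn    42    bike             462
4   24  Quinn    85     suv            2040
5   12    Max    99   sedan            1188
6    5   Ravi     9   truck              45
7   11   Ravi   105   sedan            1155
8    7    Max    18   truck             126
9   25    Kai    75     van            1875
sum of column 'fare_times_tip' → 8388

8388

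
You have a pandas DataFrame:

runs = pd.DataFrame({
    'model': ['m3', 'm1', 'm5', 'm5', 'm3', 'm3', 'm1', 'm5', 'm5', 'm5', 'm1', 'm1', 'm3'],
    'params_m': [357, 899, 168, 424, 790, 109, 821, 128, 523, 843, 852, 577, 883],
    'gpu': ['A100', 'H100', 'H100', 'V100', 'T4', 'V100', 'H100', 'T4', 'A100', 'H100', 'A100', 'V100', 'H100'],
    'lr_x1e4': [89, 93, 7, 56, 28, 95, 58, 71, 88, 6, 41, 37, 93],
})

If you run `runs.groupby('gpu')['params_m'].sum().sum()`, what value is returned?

7374

group by gpu, sum of params_m:
gpu
A100    1732
H100    3614
T4       918
V100    1110
Name: params_m, dtype: int64
Reading off the sum of the resulting series, we get 7374.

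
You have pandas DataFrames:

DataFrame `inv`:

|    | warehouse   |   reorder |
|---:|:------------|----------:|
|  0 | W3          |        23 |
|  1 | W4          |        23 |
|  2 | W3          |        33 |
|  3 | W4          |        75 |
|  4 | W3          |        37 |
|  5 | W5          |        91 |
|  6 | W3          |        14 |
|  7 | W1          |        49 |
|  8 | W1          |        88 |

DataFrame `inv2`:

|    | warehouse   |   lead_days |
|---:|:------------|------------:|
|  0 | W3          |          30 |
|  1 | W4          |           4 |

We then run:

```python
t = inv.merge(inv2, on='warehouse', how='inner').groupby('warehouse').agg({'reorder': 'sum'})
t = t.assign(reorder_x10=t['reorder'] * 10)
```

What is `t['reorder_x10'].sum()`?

2050

merge on 'warehouse' (how='inner') → 6 rows:
  warehouse  reorder  lead_days
0        W3       23         30
1        W4       23          4
2        W3       33         30
3        W4       75          4
4        W3       37         30
5        W3       14         30
group by warehouse, sum of reorder:
           reorder
warehouse         
W3             107
W4              98
add column reorder_x10 = t['reorder'] * 10:
           reorder  reorder_x10
warehouse                      
W3             107         1070
W4              98          980
Then the sum of column 'reorder_x10': 2050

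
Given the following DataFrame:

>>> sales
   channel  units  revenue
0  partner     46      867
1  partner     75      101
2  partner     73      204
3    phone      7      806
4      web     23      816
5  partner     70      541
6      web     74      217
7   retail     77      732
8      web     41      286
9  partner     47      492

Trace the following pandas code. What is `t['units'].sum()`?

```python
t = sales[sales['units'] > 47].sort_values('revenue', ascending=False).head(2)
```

147

filter rows where units > 47:
   channel  units  revenue
1  partner     75      101
2  partner     73      204
5  partner     70      541
6      web     74      217
7   retail     77      732
sort by revenue descending:
   channel  units  revenue
7   retail     77      732
5  partner     70      541
6      web     74      217
2  partner     73      204
1  partner     75      101
take first 2 rows:
   channel  units  revenue
7   retail     77      732
5  partner     70      541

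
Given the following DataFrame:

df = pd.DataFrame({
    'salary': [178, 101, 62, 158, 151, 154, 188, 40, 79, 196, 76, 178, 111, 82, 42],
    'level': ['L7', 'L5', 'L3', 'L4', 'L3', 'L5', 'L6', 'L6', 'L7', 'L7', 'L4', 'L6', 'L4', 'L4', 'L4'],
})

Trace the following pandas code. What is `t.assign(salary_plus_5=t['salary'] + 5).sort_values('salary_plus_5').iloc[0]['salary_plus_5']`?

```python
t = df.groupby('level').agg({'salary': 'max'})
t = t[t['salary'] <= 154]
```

156

group by level, max of salary:
       salary
level        
L3        151
L4        158
L5        154
L6        188
L7        196
filter rows where salary <= 154:
       salary
level        
L3        151
L5        154
add column salary_plus_5 = t['salary'] + 5:
       salary  salary_plus_5
level                       
L3        151            156
L5        154            159
sort by salary_plus_5:
       salary  salary_plus_5
level                       
L3        151            156
L5        154            159
Reading off the value at position 0, column 'salary_plus_5', we get 156.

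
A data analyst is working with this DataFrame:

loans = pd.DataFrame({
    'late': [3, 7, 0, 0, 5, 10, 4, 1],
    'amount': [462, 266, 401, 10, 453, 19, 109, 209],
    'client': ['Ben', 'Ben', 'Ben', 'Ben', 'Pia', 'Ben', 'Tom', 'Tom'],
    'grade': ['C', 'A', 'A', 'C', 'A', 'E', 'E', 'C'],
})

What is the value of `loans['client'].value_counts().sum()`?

value_counts of client:
client
Ben    5
Tom    2
Pia    1
Name: count, dtype: int64
The sum of the resulting series is 8.

8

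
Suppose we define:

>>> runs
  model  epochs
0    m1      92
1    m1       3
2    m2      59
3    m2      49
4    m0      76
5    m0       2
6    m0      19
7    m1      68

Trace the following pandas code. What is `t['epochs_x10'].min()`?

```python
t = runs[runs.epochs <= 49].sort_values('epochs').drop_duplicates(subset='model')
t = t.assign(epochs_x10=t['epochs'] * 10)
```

filter rows where epochs <= 49:
  model  epochs
1    m1       3
3    m2      49
5    m0       2
6    m0      19
sort by epochs:
  model  epochs
5    m0       2
1    m1       3
6    m0      19
3    m2      49
drop duplicate model (keep=first):
  model  epochs
5    m0       2
1    m1       3
3    m2      49
add column epochs_x10 = t['epochs'] * 10:
  model  epochs  epochs_x10
5    m0       2          20
1    m1       3          30
3    m2      49         490

20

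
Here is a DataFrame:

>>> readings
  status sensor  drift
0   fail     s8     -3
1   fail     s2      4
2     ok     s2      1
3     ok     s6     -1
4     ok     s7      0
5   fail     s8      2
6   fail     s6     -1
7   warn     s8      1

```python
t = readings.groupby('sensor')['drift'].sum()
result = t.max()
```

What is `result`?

group by sensor, sum of drift:
sensor
s2    5
s6   -2
s7    0
s8    0
Name: drift, dtype: int64

5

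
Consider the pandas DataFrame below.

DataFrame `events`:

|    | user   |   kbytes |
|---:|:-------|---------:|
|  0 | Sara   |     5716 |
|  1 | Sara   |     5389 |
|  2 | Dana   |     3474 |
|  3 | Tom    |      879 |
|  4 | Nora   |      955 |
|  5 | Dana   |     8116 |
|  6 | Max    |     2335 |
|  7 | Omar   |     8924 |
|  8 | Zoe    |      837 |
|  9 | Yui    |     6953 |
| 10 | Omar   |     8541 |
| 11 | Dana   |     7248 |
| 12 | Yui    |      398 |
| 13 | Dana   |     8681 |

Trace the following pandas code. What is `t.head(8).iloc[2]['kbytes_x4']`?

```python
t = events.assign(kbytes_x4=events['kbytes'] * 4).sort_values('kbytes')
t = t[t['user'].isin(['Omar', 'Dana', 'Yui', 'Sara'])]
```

add column kbytes_x4 = events['kbytes'] * 4:
    user  kbytes  kbytes_x4
0   Sara    5716      22864
1   Sara    5389      21556
2   Dana    3474      13896
3    Tom     879       3516
4   Nora     955       3820
5   Dana    8116      32464
6    Max    2335       9340
7   Omar    8924      35696
8    Zoe     837       3348
9    Yui    6953      27812
10  Omar    8541      34164
11  Dana    7248      28992
12   Yui     398       1592
13  Dana    8681      34724
sort by kbytes:
    user  kbytes  kbytes_x4
12   Yui     398       1592
8    Zoe     837       3348
3    Tom     879       3516
4   Nora     955       3820
6    Max    2335       9340
2   Dana    3474      13896
1   Sara    5389      21556
0   Sara    5716      22864
9    Yui    6953      27812
11  Dana    7248      28992
5   Dana    8116      32464
10  Omar    8541      34164
13  Dana    8681      34724
7   Omar    8924      35696
filter rows where user in ['Omar', 'Dana', 'Yui', 'Sara']:
    user  kbytes  kbytes_x4
12   Yui     398       1592
2   Dana    3474      13896
1   Sara    5389      21556
0   Sara    5716      22864
9    Yui    6953      27812
11  Dana    7248      28992
5   Dana    8116      32464
10  Omar    8541      34164
13  Dana    8681      34724
7   Omar    8924      35696
take first 8 rows:
    user  kbytes  kbytes_x4
12   Yui     398       1592
2   Dana    3474      13896
1   Sara    5389      21556
0   Sara    5716      22864
9    Yui    6953      27812
11  Dana    7248      28992
5   Dana    8116      32464
10  Omar    8541      34164
Taking the value at position 2, column 'kbytes_x4' gives 21556.

21556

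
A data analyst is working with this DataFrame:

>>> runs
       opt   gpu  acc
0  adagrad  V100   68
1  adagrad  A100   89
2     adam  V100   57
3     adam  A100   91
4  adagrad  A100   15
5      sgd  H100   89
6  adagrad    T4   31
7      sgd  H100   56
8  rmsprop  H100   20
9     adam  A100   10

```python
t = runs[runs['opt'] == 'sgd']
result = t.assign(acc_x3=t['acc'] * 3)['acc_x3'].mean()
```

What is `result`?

filter rows where opt == 'sgd':
   opt   gpu  acc
5  sgd  H100   89
7  sgd  H100   56
add column acc_x3 = t['acc'] * 3:
   opt   gpu  acc  acc_x3
5  sgd  H100   89     267
7  sgd  H100   56     168
Taking the mean of column 'acc_x3' gives 217.5.

217.5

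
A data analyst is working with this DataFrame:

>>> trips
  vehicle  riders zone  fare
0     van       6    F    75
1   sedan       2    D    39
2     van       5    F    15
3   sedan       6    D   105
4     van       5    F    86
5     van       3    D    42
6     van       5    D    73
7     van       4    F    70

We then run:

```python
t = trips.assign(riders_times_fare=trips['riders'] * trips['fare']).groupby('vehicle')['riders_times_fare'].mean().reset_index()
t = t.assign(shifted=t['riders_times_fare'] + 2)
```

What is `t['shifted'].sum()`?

645.666666667

add column riders_times_fare = trips['riders'] * trips['fare']:
  vehicle  riders zone  fare  riders_times_fare
0     van       6    F    75                450
1   sedan       2    D    39                 78
2     van       5    F    15                 75
3   sedan       6    D   105                630
4     van       5    F    86                430
5     van       3    D    42                126
6     van       5    D    73                365
7     van       4    F    70                280
group by vehicle, mean of riders_times_fare:
vehicle
sedan    354.000000
van      287.666667
Name: riders_times_fare, dtype: float64
reset_index():
  vehicle  riders_times_fare
0   sedan         354.000000
1     van         287.666667
add column shifted = t['riders_times_fare'] + 2:
  vehicle  riders_times_fare     shifted
0   sedan         354.000000  356.000000
1     van         287.666667  289.666667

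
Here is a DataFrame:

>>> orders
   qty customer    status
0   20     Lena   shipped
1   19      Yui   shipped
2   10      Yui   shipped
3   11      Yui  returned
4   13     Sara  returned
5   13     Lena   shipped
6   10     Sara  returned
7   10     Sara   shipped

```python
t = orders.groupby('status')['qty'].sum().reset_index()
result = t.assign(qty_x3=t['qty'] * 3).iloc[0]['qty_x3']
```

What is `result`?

group by status, sum of qty:
status
returned    34
shipped     72
Name: qty, dtype: int64
reset_index():
     status  qty
0  returned   34
1   shipped   72
add column qty_x3 = t['qty'] * 3:
     status  qty  qty_x3
0  returned   34     102
1   shipped   72     216
Taking the value at position 0, column 'qty_x3' gives 102.

102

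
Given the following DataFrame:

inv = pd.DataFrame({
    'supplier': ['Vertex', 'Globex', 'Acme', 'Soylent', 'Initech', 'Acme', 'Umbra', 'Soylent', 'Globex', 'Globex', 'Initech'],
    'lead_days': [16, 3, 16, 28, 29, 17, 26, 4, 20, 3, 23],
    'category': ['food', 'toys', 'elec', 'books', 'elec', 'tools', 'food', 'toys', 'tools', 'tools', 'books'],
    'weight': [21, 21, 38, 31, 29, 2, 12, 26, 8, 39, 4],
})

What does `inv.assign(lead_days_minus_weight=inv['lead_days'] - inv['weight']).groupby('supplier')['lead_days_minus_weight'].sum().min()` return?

-42

add column lead_days_minus_weight = inv['lead_days'] - inv['weight']:
   supplier  lead_days category  weight  lead_days_minus_weight
0    Vertex         16     food      21                      -5
1    Globex          3     toys      21                     -18
2      Acme         16     elec      38                     -22
3   Soylent         28    books      31                      -3
4   Initech         29     elec      29                       0
5      Acme         17    tools       2                      15
6     Umbra         26     food      12                      14
7   Soylent          4     toys      26                     -22
8    Globex         20    tools       8                      12
9    Globex          3    tools      39                     -36
10  Initech         23    books       4                      19
group by supplier, sum of lead_days_minus_weight:
supplier
Acme       -7
Globex    -42
Initech    19
Soylent   -25
Umbra      14
Vertex     -5
Name: lead_days_minus_weight, dtype: int64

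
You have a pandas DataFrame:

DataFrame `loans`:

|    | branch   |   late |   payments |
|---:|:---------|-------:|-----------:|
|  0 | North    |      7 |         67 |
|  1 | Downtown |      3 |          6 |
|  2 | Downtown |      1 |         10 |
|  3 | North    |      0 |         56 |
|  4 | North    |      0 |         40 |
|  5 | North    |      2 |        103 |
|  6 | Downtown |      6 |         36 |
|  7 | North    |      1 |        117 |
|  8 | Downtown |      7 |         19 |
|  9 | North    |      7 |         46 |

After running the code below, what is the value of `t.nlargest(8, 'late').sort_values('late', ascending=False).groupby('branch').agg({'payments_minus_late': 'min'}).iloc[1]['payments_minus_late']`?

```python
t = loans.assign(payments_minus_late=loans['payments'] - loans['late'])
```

add column payments_minus_late = loans['payments'] - loans['late']:
     branch  late  payments  payments_minus_late
0     North     7        67                   60
1  Downtown     3         6                    3
2  Downtown     1        10                    9
3     North     0        56                   56
4     North     0        40                   40
5     North     2       103                  101
6  Downtown     6        36                   30
7     North     1       117                  116
8  Downtown     7        19                   12
9     North     7        46                   39
take 8 rows with largest late:
     branch  late  payments  payments_minus_late
0     North     7        67                   60
8  Downtown     7        19                   12
9     North     7        46                   39
6  Downtown     6        36                   30
1  Downtown     3         6                    3
5     North     2       103                  101
2  Downtown     1        10                    9
7     North     1       117                  116
sort by late descending:
     branch  late  payments  payments_minus_late
0     North     7        67                   60
8  Downtown     7        19                   12
9     North     7        46                   39
6  Downtown     6        36                   30
1  Downtown     3         6                    3
5     North     2       103                  101
2  Downtown     1        10                    9
7     North     1       117                  116
group by branch, min of payments_minus_late:
          payments_minus_late
branch                       
Downtown                    3
North                      39

39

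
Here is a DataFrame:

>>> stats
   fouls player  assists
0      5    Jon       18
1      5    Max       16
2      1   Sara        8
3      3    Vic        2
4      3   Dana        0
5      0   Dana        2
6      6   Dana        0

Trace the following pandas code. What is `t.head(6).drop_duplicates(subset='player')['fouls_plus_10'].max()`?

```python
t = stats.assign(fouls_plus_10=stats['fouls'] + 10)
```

add column fouls_plus_10 = stats['fouls'] + 10:
   fouls player  assists  fouls_plus_10
0      5    Jon       18             15
1      5    Max       16             15
2      1   Sara        8             11
3      3    Vic        2             13
4      3   Dana        0             13
5      0   Dana        2             10
6      6   Dana        0             16
take first 6 rows:
   fouls player  assists  fouls_plus_10
0      5    Jon       18             15
1      5    Max       16             15
2      1   Sara        8             11
3      3    Vic        2             13
4      3   Dana        0             13
5      0   Dana        2             10
drop duplicate player (keep=first):
   fouls player  assists  fouls_plus_10
0      5    Jon       18             15
1      5    Max       16             15
2      1   Sara        8             11
3      3    Vic        2             13
4      3   Dana        0             13
Taking the max of column 'fouls_plus_10' gives 15.

15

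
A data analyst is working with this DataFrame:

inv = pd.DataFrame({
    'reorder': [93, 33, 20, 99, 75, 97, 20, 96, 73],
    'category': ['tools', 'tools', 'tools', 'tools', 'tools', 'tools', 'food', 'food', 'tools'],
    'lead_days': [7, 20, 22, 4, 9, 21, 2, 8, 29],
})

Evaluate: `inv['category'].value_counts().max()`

7

value_counts of category:
category
tools    7
food     2
Name: count, dtype: int64
Taking the max of the resulting series gives 7.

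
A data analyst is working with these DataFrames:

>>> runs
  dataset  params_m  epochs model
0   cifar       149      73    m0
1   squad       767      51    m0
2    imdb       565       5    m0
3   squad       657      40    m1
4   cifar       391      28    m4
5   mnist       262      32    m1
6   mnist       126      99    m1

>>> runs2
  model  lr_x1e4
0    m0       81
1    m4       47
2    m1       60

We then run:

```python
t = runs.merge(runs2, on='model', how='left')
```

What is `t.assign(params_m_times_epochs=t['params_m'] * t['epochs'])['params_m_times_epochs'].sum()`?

merge on 'model' (how='left') → 7 rows:
  dataset  params_m  epochs model  lr_x1e4
0   cifar       149      73    m0       81
1   squad       767      51    m0       81
2    imdb       565       5    m0       81
3   squad       657      40    m1       60
4   cifar       391      28    m4       47
5   mnist       262      32    m1       60
6   mnist       126      99    m1       60
add column params_m_times_epochs = t['params_m'] * t['epochs']:
  dataset  params_m  epochs model  lr_x1e4  params_m_times_epochs
0   cifar       149      73    m0       81                  10877
1   squad       767      51    m0       81                  39117
2    imdb       565       5    m0       81                   2825
3   squad       657      40    m1       60                  26280
4   cifar       391      28    m4       47                  10948
5   mnist       262      32    m1       60                   8384
6   mnist       126      99    m1       60                  12474
Reading off the sum of column 'params_m_times_epochs', we get 110905.

110905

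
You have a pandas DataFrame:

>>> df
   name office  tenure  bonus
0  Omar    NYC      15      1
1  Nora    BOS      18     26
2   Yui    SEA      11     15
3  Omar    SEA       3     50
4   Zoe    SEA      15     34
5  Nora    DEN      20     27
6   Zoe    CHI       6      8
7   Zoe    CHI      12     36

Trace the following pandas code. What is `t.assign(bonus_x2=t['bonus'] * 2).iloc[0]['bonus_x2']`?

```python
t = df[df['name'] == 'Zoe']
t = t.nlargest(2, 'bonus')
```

filter rows where name == 'Zoe':
  name office  tenure  bonus
4  Zoe    SEA      15     34
6  Zoe    CHI       6      8
7  Zoe    CHI      12     36
take 2 rows with largest bonus:
  name office  tenure  bonus
7  Zoe    CHI      12     36
4  Zoe    SEA      15     34
add column bonus_x2 = t['bonus'] * 2:
  name office  tenure  bonus  bonus_x2
7  Zoe    CHI      12     36        72
4  Zoe    SEA      15     34        68
value at position 0, column 'bonus_x2' → 72

72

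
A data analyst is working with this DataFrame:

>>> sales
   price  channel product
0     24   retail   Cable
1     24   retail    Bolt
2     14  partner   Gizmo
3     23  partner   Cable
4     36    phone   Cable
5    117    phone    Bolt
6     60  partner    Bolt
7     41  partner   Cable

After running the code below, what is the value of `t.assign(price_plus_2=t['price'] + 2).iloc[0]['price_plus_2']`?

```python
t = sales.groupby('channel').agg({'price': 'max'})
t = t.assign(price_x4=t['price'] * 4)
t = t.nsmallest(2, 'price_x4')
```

26

group by channel, max of price:
         price
channel       
partner     60
phone      117
retail      24
add column price_x4 = t['price'] * 4:
         price  price_x4
channel                 
partner     60       240
phone      117       468
retail      24        96
take 2 rows with smallest price_x4:
         price  price_x4
channel                 
retail      24        96
partner     60       240
add column price_plus_2 = t['price'] + 2:
         price  price_x4  price_plus_2
channel                               
retail      24        96            26
partner     60       240            62
value at position 0, column 'price_plus_2' → 26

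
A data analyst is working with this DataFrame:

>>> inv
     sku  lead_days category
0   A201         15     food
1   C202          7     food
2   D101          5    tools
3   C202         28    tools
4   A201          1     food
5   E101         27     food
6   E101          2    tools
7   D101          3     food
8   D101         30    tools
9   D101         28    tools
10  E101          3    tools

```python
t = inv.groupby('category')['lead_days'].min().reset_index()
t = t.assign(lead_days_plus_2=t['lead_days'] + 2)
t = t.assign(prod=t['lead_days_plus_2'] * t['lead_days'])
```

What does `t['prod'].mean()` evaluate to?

5.5

group by category, min of lead_days:
category
food     1
tools    2
Name: lead_days, dtype: int64
reset_index():
  category  lead_days
0     food          1
1    tools          2
add column lead_days_plus_2 = t['lead_days'] + 2:
  category  lead_days  lead_days_plus_2
0     food          1                 3
1    tools          2                 4
add column prod = t['lead_days_plus_2'] * t['lead_days']:
  category  lead_days  lead_days_plus_2  prod
0     food          1                 3     3
1    tools          2                 4     8
Finally, mean of column 'prod' = 5.5.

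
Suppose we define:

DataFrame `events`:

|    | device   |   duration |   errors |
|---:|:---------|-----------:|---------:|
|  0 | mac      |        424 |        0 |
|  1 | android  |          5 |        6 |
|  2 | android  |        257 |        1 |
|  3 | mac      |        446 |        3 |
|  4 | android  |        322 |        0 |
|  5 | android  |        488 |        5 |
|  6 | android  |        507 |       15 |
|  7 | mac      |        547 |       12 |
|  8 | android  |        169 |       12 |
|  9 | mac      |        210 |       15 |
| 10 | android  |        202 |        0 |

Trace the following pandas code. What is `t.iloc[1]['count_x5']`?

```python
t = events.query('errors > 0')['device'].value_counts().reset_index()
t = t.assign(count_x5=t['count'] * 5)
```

filter rows where errors > 0:
    device  duration  errors
1  android         5       6
2  android       257       1
3      mac       446       3
5  android       488       5
6  android       507      15
7      mac       547      12
8  android       169      12
9      mac       210      15
value_counts of device:
device
android    5
mac        3
Name: count, dtype: int64
reset_index():
    device  count
0  android      5
1      mac      3
add column count_x5 = t['count'] * 5:
    device  count  count_x5
0  android      5        25
1      mac      3        15

15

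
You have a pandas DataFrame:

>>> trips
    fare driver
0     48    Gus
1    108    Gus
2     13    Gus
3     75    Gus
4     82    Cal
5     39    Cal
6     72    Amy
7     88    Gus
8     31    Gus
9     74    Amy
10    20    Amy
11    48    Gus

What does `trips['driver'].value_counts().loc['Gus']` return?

7

value_counts of driver:
driver
Gus    7
Amy    3
Cal    2
Name: count, dtype: int64
Taking the value at index 'Gus' gives 7.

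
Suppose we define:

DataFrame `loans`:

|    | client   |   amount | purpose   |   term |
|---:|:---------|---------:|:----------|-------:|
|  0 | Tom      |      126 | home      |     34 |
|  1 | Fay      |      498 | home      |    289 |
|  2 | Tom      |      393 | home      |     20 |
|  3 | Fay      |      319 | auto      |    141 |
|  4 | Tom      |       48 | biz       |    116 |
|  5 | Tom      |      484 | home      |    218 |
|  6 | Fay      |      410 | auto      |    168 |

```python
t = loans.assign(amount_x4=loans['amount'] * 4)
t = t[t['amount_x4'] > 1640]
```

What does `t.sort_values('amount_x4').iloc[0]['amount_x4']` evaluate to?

add column amount_x4 = loans['amount'] * 4:
  client  amount purpose  term  amount_x4
0    Tom     126    home    34        504
1    Fay     498    home   289       1992
2    Tom     393    home    20       1572
3    Fay     319    auto   141       1276
4    Tom      48     biz   116        192
5    Tom     484    home   218       1936
6    Fay     410    auto   168       1640
filter rows where amount_x4 > 1640:
  client  amount purpose  term  amount_x4
1    Fay     498    home   289       1992
5    Tom     484    home   218       1936
sort by amount_x4:
  client  amount purpose  term  amount_x4
5    Tom     484    home   218       1936
1    Fay     498    home   289       1992
value at position 0, column 'amount_x4' → 1936

1936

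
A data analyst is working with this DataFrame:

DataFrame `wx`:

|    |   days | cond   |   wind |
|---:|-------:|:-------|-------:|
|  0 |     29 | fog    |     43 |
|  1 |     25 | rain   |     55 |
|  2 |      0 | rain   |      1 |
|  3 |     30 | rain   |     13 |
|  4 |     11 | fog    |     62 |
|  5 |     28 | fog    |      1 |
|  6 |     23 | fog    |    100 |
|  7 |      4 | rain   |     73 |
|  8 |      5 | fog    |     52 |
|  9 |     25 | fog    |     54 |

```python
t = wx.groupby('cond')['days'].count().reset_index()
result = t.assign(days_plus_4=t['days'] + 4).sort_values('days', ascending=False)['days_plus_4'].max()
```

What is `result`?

group by cond, count of days:
cond
fog     6
rain    4
Name: days, dtype: int64
reset_index():
   cond  days
0   fog     6
1  rain     4
add column days_plus_4 = t['days'] + 4:
   cond  days  days_plus_4
0   fog     6           10
1  rain     4            8
sort by days descending:
   cond  days  days_plus_4
0   fog     6           10
1  rain     4            8
The max of column 'days_plus_4' is 10.

10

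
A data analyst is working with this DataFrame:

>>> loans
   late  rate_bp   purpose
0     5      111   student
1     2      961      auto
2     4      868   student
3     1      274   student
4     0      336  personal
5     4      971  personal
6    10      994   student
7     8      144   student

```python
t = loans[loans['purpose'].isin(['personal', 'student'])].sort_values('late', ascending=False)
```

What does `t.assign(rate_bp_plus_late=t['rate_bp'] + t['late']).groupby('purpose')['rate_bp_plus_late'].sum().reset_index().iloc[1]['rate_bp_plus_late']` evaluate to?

2419

filter rows where purpose in ['personal', 'student']:
   late  rate_bp   purpose
0     5      111   student
2     4      868   student
3     1      274   student
4     0      336  personal
5     4      971  personal
6    10      994   student
7     8      144   student
sort by late descending:
   late  rate_bp   purpose
6    10      994   student
7     8      144   student
0     5      111   student
2     4      868   student
5     4      971  personal
3     1      274   student
4     0      336  personal
add column rate_bp_plus_late = t['rate_bp'] + t['late']:
   late  rate_bp   purpose  rate_bp_plus_late
6    10      994   student               1004
7     8      144   student                152
0     5      111   student                116
2     4      868   student                872
5     4      971  personal                975
3     1      274   student                275
4     0      336  personal                336
group by purpose, sum of rate_bp_plus_late:
purpose
personal    1311
student     2419
Name: rate_bp_plus_late, dtype: int64
reset_index():
    purpose  rate_bp_plus_late
0  personal               1311
1   student               2419
Finally, value at position 1, column 'rate_bp_plus_late' = 2419.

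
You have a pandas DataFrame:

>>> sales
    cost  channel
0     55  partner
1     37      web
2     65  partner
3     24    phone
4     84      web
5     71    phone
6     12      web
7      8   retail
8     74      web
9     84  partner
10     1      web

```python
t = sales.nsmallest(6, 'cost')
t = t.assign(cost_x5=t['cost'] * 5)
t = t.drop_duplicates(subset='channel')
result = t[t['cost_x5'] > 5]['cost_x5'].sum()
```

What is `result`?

435

take 6 rows with smallest cost:
    cost  channel
10     1      web
7      8   retail
6     12      web
3     24    phone
1     37      web
0     55  partner
add column cost_x5 = t['cost'] * 5:
    cost  channel  cost_x5
10     1      web        5
7      8   retail       40
6     12      web       60
3     24    phone      120
1     37      web      185
0     55  partner      275
drop duplicate channel (keep=first):
    cost  channel  cost_x5
10     1      web        5
7      8   retail       40
3     24    phone      120
0     55  partner      275
filter rows where cost_x5 > 5:
   cost  channel  cost_x5
7     8   retail       40
3    24    phone      120
0    55  partner      275
So sum() = 435.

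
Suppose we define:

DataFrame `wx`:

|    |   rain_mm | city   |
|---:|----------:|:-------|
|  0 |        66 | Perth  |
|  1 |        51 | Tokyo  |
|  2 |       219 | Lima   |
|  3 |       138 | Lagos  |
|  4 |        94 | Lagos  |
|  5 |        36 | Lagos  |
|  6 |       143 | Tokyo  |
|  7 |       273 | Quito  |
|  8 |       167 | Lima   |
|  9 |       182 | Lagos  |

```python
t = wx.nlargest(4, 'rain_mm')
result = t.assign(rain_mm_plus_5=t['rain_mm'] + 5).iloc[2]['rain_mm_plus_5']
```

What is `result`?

take 4 rows with largest rain_mm:
   rain_mm   city
7      273  Quito
2      219   Lima
9      182  Lagos
8      167   Lima
add column rain_mm_plus_5 = t['rain_mm'] + 5:
   rain_mm   city  rain_mm_plus_5
7      273  Quito             278
2      219   Lima             224
9      182  Lagos             187
8      167   Lima             172
Then the value at position 2, column 'rain_mm_plus_5': 187

187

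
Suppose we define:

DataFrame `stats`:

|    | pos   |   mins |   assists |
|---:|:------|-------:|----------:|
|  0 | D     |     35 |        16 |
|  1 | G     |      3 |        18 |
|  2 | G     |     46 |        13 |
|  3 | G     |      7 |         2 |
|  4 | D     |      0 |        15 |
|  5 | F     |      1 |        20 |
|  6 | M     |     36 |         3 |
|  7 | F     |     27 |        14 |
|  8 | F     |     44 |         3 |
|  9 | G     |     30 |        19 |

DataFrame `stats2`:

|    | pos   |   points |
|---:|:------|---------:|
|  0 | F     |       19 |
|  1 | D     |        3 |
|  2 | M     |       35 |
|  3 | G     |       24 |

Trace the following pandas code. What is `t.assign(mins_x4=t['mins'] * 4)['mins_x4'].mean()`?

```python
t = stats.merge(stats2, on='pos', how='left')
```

merge on 'pos' (how='left') → 10 rows:
  pos  mins  assists  points
0   D    35       16       3
1   G     3       18      24
2   G    46       13      24
3   G     7        2      24
4   D     0       15       3
5   F     1       20      19
6   M    36        3      35
7   F    27       14      19
8   F    44        3      19
9   G    30       19      24
add column mins_x4 = t['mins'] * 4:
  pos  mins  assists  points  mins_x4
0   D    35       16       3      140
1   G     3       18      24       12
2   G    46       13      24      184
3   G     7        2      24       28
4   D     0       15       3        0
5   F     1       20      19        4
6   M    36        3      35      144
7   F    27       14      19      108
8   F    44        3      19      176
9   G    30       19      24      120
Finally, mean of column 'mins_x4' = 91.6.

91.6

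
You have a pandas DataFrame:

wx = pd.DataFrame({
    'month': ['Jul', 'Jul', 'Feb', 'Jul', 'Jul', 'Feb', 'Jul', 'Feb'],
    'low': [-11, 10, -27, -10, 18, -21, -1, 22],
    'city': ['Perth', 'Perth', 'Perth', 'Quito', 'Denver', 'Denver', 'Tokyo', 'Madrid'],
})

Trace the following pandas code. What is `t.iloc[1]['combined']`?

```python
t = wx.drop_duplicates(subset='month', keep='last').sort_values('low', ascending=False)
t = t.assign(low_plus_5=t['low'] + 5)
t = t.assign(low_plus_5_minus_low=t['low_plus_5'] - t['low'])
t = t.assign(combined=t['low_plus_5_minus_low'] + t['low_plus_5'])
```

drop duplicate month (keep=last):
  month  low    city
6   Jul   -1   Tokyo
7   Feb   22  Madrid
sort by low descending:
  month  low    city
7   Feb   22  Madrid
6   Jul   -1   Tokyo
add column low_plus_5 = t['low'] + 5:
  month  low    city  low_plus_5
7   Feb   22  Madrid          27
6   Jul   -1   Tokyo           4
add column low_plus_5_minus_low = t['low_plus_5'] - t['low']:
  month  low    city  low_plus_5  low_plus_5_minus_low
7   Feb   22  Madrid          27                     5
6   Jul   -1   Tokyo           4                     5
add column combined = t['low_plus_5_minus_low'] + t['low_plus_5']:
  month  low    city  low_plus_5  low_plus_5_minus_low  combined
7   Feb   22  Madrid          27                     5        32
6   Jul   -1   Tokyo           4                     5         9
value at position 1, column 'combined' → 9

9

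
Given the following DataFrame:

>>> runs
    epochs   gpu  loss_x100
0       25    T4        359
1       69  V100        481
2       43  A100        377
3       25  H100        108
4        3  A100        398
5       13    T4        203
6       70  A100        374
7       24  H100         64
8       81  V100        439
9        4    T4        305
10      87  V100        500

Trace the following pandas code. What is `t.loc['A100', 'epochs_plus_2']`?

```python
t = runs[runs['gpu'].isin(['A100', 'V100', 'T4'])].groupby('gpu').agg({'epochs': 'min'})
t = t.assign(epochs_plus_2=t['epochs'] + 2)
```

filter rows where gpu in ['A100', 'V100', 'T4']:
    epochs   gpu  loss_x100
0       25    T4        359
1       69  V100        481
2       43  A100        377
4        3  A100        398
5       13    T4        203
6       70  A100        374
8       81  V100        439
9        4    T4        305
10      87  V100        500
group by gpu, min of epochs:
      epochs
gpu         
A100       3
T4         4
V100      69
add column epochs_plus_2 = t['epochs'] + 2:
      epochs  epochs_plus_2
gpu                        
A100       3              5
T4         4              6
V100      69             71
The value at row 'A100', column 'epochs_plus_2' is 5.

5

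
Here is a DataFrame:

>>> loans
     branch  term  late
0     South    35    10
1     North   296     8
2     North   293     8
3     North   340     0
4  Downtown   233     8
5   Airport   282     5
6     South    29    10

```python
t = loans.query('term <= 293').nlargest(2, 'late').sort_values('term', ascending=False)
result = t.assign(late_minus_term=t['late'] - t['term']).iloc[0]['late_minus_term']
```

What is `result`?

filter rows where term <= 293:
     branch  term  late
0     South    35    10
2     North   293     8
4  Downtown   233     8
5   Airport   282     5
6     South    29    10
take 2 rows with largest late:
  branch  term  late
0  South    35    10
6  South    29    10
sort by term descending:
  branch  term  late
0  South    35    10
6  South    29    10
add column late_minus_term = t['late'] - t['term']:
  branch  term  late  late_minus_term
0  South    35    10              -25
6  South    29    10              -19
Hence -25.

-25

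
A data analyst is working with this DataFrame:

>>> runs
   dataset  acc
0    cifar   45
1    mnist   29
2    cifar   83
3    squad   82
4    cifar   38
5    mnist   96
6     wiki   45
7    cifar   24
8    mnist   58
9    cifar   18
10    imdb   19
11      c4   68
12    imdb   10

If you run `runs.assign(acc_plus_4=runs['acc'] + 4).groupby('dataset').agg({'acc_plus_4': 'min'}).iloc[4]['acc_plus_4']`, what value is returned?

86

add column acc_plus_4 = runs['acc'] + 4:
   dataset  acc  acc_plus_4
0    cifar   45          49
1    mnist   29          33
2    cifar   83          87
3    squad   82          86
4    cifar   38          42
5    mnist   96         100
6     wiki   45          49
7    cifar   24          28
8    mnist   58          62
9    cifar   18          22
10    imdb   19          23
11      c4   68          72
12    imdb   10          14
group by dataset, min of acc_plus_4:
         acc_plus_4
dataset            
c4               72
cifar            22
imdb             14
mnist            33
squad            86
wiki             49
Reading off the value at position 4, column 'acc_plus_4', we get 86.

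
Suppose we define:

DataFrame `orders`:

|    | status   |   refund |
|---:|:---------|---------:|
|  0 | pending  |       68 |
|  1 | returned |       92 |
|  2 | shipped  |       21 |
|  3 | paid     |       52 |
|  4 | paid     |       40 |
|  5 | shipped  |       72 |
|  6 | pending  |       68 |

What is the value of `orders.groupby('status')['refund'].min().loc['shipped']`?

group by status, min of refund:
status
paid        40
pending     68
returned    92
shipped     21
Name: refund, dtype: int64

21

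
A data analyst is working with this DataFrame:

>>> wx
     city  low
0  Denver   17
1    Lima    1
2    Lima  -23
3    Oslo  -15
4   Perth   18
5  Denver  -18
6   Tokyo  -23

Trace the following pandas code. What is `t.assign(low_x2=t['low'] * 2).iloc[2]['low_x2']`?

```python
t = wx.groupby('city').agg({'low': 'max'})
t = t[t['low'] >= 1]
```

group by city, max of low:
        low
city       
Denver   17
Lima      1
Oslo    -15
Perth    18
Tokyo   -23
filter rows where low >= 1:
        low
city       
Denver   17
Lima      1
Perth    18
add column low_x2 = t['low'] * 2:
        low  low_x2
city               
Denver   17      34
Lima      1       2
Perth    18      36
Taking the value at position 2, column 'low_x2' gives 36.

36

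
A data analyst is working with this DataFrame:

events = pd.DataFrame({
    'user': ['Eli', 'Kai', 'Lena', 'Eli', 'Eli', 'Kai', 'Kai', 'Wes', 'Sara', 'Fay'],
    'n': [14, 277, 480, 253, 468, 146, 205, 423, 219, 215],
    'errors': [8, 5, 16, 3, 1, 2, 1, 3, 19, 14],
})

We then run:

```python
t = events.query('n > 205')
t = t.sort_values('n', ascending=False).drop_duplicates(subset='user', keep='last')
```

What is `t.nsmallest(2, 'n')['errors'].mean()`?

16.5

filter rows where n > 205:
   user    n  errors
1   Kai  277       5
2  Lena  480      16
3   Eli  253       3
4   Eli  468       1
7   Wes  423       3
8  Sara  219      19
9   Fay  215      14
sort by n descending:
   user    n  errors
2  Lena  480      16
4   Eli  468       1
7   Wes  423       3
1   Kai  277       5
3   Eli  253       3
8  Sara  219      19
9   Fay  215      14
drop duplicate user (keep=last):
   user    n  errors
2  Lena  480      16
7   Wes  423       3
1   Kai  277       5
3   Eli  253       3
8  Sara  219      19
9   Fay  215      14
take 2 rows with smallest n:
   user    n  errors
9   Fay  215      14
8  Sara  219      19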